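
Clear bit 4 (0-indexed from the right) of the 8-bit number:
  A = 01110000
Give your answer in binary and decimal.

Mask = ~(1 << 4) = 11101111
Bit 4 of A is 1, so AND-ing with the mask clears it to 0.
  01110000
& 11101111
----------
  01100000

Answer: 01100000 (96)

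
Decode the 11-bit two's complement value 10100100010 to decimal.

MSB is 1, so the value is negative. Find the magnitude:
1. Invert bits:  01011011101
2. Add 1:        01011011110  = 734
3. Apply sign:   -734

Answer: -734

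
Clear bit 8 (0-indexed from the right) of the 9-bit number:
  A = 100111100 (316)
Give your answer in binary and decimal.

Mask = ~(1 << 8) = 011111111
Bit 8 of A is 1, so AND-ing with the mask clears it to 0.
  100111100
& 011111111
-----------
  000111100

Answer: 000111100 (60)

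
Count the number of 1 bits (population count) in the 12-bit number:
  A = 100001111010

100001111010
1-bits at positions (from bit 0 = LSB): 1, 3, 4, 5, 6, 11
Count = 6

Answer: 6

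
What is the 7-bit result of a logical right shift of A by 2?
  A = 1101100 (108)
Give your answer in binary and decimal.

Logical shift right by 2: drop the bottom 2 bit(s), prepend 2 zero(s) on the left.
  1101100  ->  keep [11011], discard [00], prepend 00
= 0011011

Answer: 0011011 (27)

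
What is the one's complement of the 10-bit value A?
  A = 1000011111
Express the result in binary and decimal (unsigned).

Flip each bit (0->1, 1->0):
  1000011111
  0111100000

Answer: 0111100000 (480)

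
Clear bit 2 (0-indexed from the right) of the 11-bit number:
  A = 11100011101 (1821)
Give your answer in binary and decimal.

Mask = ~(1 << 2) = 11111111011
Bit 2 of A is 1, so AND-ing with the mask clears it to 0.
  11100011101
& 11111111011
-------------
  11100011001

Answer: 11100011001 (1817)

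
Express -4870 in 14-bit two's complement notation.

1. Binary of +4870:  01001100000110
2. Invert bits:     10110011111001
3. Add 1:           10110011111010

Answer: 10110011111010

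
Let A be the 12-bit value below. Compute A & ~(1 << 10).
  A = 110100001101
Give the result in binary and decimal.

Mask = ~(1 << 10) = 101111111111
Bit 10 of A is 1, so AND-ing with the mask clears it to 0.
  110100001101
& 101111111111
--------------
  100100001101

Answer: 100100001101 (2317)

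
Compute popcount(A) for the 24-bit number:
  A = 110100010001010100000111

110100010001010100000111
1-bits at positions (from bit 0 = LSB): 0, 1, 2, 8, 10, 12, 16, 20, 22, 23
Count = 10

Answer: 10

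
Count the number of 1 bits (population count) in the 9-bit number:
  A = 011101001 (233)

011101001
1-bits at positions (from bit 0 = LSB): 0, 3, 5, 6, 7
Count = 5

Answer: 5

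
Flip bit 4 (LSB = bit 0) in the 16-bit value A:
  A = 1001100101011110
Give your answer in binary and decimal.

Mask = 1 << 4 = 0000000000010000
Bit 4 of A is 1; XOR with the mask flips it to 0.
  1001100101011110
^ 0000000000010000
------------------
  1001100101001110

Answer: 1001100101001110 (39246)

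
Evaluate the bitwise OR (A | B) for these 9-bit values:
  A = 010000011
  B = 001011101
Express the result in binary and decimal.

Apply | to each column (1 where either bit is 1):
  010000011
| 001011101
-----------
  011011111

Answer: 011011111 (223)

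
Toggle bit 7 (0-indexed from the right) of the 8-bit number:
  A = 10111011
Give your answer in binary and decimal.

Mask = 1 << 7 = 10000000
Bit 7 of A is 1; XOR with the mask flips it to 0.
  10111011
^ 10000000
----------
  00111011

Answer: 00111011 (59)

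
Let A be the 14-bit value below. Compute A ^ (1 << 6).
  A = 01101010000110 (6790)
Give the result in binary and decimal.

Mask = 1 << 6 = 00000001000000
Bit 6 of A is 0; XOR with the mask flips it to 1.
  01101010000110
^ 00000001000000
----------------
  01101011000110

Answer: 01101011000110 (6854)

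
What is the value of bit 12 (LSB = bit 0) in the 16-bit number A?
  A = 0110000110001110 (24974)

Bit 12 is the 13th from the right.
  0110000110001110
     ^
That bit is 0.

Answer: 0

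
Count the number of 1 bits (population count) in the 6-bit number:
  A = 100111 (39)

100111
1-bits at positions (from bit 0 = LSB): 0, 1, 2, 5
Count = 4

Answer: 4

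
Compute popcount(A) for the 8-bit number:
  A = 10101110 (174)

10101110
1-bits at positions (from bit 0 = LSB): 1, 2, 3, 5, 7
Count = 5

Answer: 5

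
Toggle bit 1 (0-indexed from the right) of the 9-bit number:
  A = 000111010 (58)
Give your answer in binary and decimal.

Mask = 1 << 1 = 000000010
Bit 1 of A is 1; XOR with the mask flips it to 0.
  000111010
^ 000000010
-----------
  000111000

Answer: 000111000 (56)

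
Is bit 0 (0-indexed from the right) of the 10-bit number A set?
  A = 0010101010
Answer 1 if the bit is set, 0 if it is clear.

Bit 0 is the 1st from the right.
  0010101010
           ^
That bit is 0.

Answer: 0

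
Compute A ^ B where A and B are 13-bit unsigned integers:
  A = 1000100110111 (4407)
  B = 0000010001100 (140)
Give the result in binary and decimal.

Apply ^ to each column (1 where bits differ):
  1000100110111
^ 0000010001100
---------------
  1000110111011

Answer: 1000110111011 (4539)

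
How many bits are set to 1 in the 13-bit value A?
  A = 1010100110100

1010100110100
1-bits at positions (from bit 0 = LSB): 2, 4, 5, 8, 10, 12
Count = 6

Answer: 6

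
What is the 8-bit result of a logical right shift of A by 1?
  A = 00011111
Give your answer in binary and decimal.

Logical shift right by 1: drop the bottom 1 bit(s), prepend 1 zero(s) on the left.
  00011111  ->  keep [0001111], discard [1], prepend 0
= 00001111

Answer: 00001111 (15)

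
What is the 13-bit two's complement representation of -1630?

1. Binary of +1630:  0011001011110
2. Invert bits:     1100110100001
3. Add 1:           1100110100010

Answer: 1100110100010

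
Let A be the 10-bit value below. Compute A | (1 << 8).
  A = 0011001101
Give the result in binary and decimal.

Mask = 1 << 8 = 0100000000
Bit 8 of A is 0, so OR-ing with the mask flips it to 1.
  0011001101
| 0100000000
------------
  0111001101

Answer: 0111001101 (461)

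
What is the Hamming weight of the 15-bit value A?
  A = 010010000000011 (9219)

010010000000011
1-bits at positions (from bit 0 = LSB): 0, 1, 10, 13
Count = 4

Answer: 4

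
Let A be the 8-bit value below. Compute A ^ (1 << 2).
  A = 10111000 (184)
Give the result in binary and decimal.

Mask = 1 << 2 = 00000100
Bit 2 of A is 0; XOR with the mask flips it to 1.
  10111000
^ 00000100
----------
  10111100

Answer: 10111100 (188)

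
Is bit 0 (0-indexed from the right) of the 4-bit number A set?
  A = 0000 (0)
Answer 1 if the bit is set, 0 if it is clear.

Bit 0 is the 1st from the right.
  0000
     ^
That bit is 0.

Answer: 0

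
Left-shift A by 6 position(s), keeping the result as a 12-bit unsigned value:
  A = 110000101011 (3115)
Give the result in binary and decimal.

Shift left by 6: drop the top 6 bit(s), append 6 zero(s) on the right.
  110000101011  ->  discard [110000], keep [101011], append 000000
= 101011000000

Answer: 101011000000 (2752)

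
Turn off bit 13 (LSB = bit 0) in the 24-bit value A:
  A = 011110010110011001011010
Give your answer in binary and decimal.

Mask = ~(1 << 13) = 111111111101111111111111
Bit 13 of A is 1, so AND-ing with the mask clears it to 0.
  011110010110011001011010
& 111111111101111111111111
--------------------------
  011110010100011001011010

Answer: 011110010100011001011010 (7947866)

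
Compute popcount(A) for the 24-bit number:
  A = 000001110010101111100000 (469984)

000001110010101111100000
1-bits at positions (from bit 0 = LSB): 5, 6, 7, 8, 9, 11, 13, 16, 17, 18
Count = 10

Answer: 10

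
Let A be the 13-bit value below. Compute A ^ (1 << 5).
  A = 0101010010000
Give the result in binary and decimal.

Mask = 1 << 5 = 0000000100000
Bit 5 of A is 0; XOR with the mask flips it to 1.
  0101010010000
^ 0000000100000
---------------
  0101010110000

Answer: 0101010110000 (2736)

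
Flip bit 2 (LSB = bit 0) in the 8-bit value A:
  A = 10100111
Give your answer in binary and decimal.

Mask = 1 << 2 = 00000100
Bit 2 of A is 1; XOR with the mask flips it to 0.
  10100111
^ 00000100
----------
  10100011

Answer: 10100011 (163)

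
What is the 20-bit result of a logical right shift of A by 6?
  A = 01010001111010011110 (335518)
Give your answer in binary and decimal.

Logical shift right by 6: drop the bottom 6 bit(s), prepend 6 zero(s) on the left.
  01010001111010011110  ->  keep [01010001111010], discard [011110], prepend 000000
= 00000001010001111010

Answer: 00000001010001111010 (5242)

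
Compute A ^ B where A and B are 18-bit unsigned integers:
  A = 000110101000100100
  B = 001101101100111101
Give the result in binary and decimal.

Apply ^ to each column (1 where bits differ):
  000110101000100100
^ 001101101100111101
--------------------
  001011000100011001

Answer: 001011000100011001 (45337)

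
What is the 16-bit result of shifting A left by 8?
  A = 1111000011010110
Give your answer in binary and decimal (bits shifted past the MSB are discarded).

Shift left by 8: drop the top 8 bit(s), append 8 zero(s) on the right.
  1111000011010110  ->  discard [11110000], keep [11010110], append 00000000
= 1101011000000000

Answer: 1101011000000000 (54784)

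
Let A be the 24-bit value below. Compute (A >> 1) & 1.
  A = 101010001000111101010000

Bit 1 is the 2nd from the right.
  101010001000111101010000
                        ^
That bit is 0.

Answer: 0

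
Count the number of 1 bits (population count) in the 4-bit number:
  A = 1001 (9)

1001
1-bits at positions (from bit 0 = LSB): 0, 3
Count = 2

Answer: 2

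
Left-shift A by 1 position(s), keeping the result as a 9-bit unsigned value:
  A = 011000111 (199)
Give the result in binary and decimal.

Shift left by 1: drop the top 1 bit(s), append 1 zero(s) on the right.
  011000111  ->  discard [0], keep [11000111], append 0
= 110001110

Answer: 110001110 (398)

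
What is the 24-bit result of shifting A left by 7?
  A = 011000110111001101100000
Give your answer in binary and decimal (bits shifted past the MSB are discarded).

Shift left by 7: drop the top 7 bit(s), append 7 zero(s) on the right.
  011000110111001101100000  ->  discard [0110001], keep [10111001101100000], append 0000000
= 101110011011000000000000

Answer: 101110011011000000000000 (12169216)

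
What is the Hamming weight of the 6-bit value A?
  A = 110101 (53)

110101
1-bits at positions (from bit 0 = LSB): 0, 2, 4, 5
Count = 4

Answer: 4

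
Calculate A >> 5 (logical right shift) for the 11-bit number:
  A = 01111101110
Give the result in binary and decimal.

Logical shift right by 5: drop the bottom 5 bit(s), prepend 5 zero(s) on the left.
  01111101110  ->  keep [011111], discard [01110], prepend 00000
= 00000011111

Answer: 00000011111 (31)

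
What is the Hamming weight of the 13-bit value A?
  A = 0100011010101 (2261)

0100011010101
1-bits at positions (from bit 0 = LSB): 0, 2, 4, 6, 7, 11
Count = 6

Answer: 6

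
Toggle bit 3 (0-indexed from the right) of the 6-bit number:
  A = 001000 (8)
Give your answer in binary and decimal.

Mask = 1 << 3 = 001000
Bit 3 of A is 1; XOR with the mask flips it to 0.
  001000
^ 001000
--------
  000000

Answer: 000000 (0)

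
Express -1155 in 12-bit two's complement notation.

1. Binary of +1155:  010010000011
2. Invert bits:     101101111100
3. Add 1:           101101111101

Answer: 101101111101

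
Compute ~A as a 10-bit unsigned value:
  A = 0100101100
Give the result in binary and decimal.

Flip each bit (0->1, 1->0):
  0100101100
  1011010011

Answer: 1011010011 (723)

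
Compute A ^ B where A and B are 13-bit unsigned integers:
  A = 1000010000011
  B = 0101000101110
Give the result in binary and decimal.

Apply ^ to each column (1 where bits differ):
  1000010000011
^ 0101000101110
---------------
  1101010101101

Answer: 1101010101101 (6829)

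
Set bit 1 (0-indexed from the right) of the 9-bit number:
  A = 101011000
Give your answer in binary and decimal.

Mask = 1 << 1 = 000000010
Bit 1 of A is 0, so OR-ing with the mask flips it to 1.
  101011000
| 000000010
-----------
  101011010

Answer: 101011010 (346)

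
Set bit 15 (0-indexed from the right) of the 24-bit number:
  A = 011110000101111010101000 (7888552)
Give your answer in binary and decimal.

Mask = 1 << 15 = 000000001000000000000000
Bit 15 of A is 0, so OR-ing with the mask flips it to 1.
  011110000101111010101000
| 000000001000000000000000
--------------------------
  011110001101111010101000

Answer: 011110001101111010101000 (7921320)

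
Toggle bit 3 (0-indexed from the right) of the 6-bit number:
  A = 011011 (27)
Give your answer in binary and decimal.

Mask = 1 << 3 = 001000
Bit 3 of A is 1; XOR with the mask flips it to 0.
  011011
^ 001000
--------
  010011

Answer: 010011 (19)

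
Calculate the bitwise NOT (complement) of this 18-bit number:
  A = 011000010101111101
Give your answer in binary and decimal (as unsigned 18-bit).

Flip each bit (0->1, 1->0):
  011000010101111101
  100111101010000010

Answer: 100111101010000010 (162434)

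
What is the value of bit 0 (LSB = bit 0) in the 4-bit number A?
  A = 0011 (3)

Bit 0 is the 1st from the right.
  0011
     ^
That bit is 1.

Answer: 1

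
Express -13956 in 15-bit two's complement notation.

1. Binary of +13956:  011011010000100
2. Invert bits:     100100101111011
3. Add 1:           100100101111100

Answer: 100100101111100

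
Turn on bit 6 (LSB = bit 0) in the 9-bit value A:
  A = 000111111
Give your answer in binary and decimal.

Mask = 1 << 6 = 001000000
Bit 6 of A is 0, so OR-ing with the mask flips it to 1.
  000111111
| 001000000
-----------
  001111111

Answer: 001111111 (127)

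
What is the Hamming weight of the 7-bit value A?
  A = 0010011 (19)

0010011
1-bits at positions (from bit 0 = LSB): 0, 1, 4
Count = 3

Answer: 3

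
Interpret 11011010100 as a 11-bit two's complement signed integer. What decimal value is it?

MSB is 1, so the value is negative. Find the magnitude:
1. Invert bits:  00100101011
2. Add 1:        00100101100  = 300
3. Apply sign:   -300

Answer: -300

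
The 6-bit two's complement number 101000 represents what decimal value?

MSB is 1, so the value is negative. Find the magnitude:
1. Invert bits:  010111
2. Add 1:        011000  = 24
3. Apply sign:   -24

Answer: -24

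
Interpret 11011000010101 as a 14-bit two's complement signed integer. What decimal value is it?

MSB is 1, so the value is negative. Find the magnitude:
1. Invert bits:  00100111101010
2. Add 1:        00100111101011  = 2539
3. Apply sign:   -2539

Answer: -2539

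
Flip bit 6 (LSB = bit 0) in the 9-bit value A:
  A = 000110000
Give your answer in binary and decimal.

Mask = 1 << 6 = 001000000
Bit 6 of A is 0; XOR with the mask flips it to 1.
  000110000
^ 001000000
-----------
  001110000

Answer: 001110000 (112)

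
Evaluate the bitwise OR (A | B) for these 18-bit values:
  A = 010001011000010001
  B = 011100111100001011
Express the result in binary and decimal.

Apply | to each column (1 where either bit is 1):
  010001011000010001
| 011100111100001011
--------------------
  011101111100011011

Answer: 011101111100011011 (122651)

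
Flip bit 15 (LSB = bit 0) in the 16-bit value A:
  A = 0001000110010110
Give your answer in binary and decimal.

Mask = 1 << 15 = 1000000000000000
Bit 15 of A is 0; XOR with the mask flips it to 1.
  0001000110010110
^ 1000000000000000
------------------
  1001000110010110

Answer: 1001000110010110 (37270)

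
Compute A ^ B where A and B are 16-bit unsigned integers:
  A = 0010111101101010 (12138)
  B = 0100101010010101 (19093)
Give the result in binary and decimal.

Apply ^ to each column (1 where bits differ):
  0010111101101010
^ 0100101010010101
------------------
  0110010111111111

Answer: 0110010111111111 (26111)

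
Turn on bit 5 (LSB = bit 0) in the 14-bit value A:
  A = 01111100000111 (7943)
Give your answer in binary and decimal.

Mask = 1 << 5 = 00000000100000
Bit 5 of A is 0, so OR-ing with the mask flips it to 1.
  01111100000111
| 00000000100000
----------------
  01111100100111

Answer: 01111100100111 (7975)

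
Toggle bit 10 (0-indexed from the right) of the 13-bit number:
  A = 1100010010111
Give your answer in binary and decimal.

Mask = 1 << 10 = 0010000000000
Bit 10 of A is 0; XOR with the mask flips it to 1.
  1100010010111
^ 0010000000000
---------------
  1110010010111

Answer: 1110010010111 (7319)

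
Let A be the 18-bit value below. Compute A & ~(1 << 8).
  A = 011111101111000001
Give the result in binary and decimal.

Mask = ~(1 << 8) = 111111111011111111
Bit 8 of A is 1, so AND-ing with the mask clears it to 0.
  011111101111000001
& 111111111011111111
--------------------
  011111101011000001

Answer: 011111101011000001 (129729)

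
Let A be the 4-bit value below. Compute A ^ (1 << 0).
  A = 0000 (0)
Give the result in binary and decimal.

Mask = 1 << 0 = 0001
Bit 0 of A is 0; XOR with the mask flips it to 1.
  0000
^ 0001
------
  0001

Answer: 0001 (1)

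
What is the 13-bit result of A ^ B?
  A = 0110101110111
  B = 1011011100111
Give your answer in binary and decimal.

Apply ^ to each column (1 where bits differ):
  0110101110111
^ 1011011100111
---------------
  1101110010000

Answer: 1101110010000 (7056)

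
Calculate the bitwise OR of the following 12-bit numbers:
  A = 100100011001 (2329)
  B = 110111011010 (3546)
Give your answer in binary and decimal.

Apply | to each column (1 where either bit is 1):
  100100011001
| 110111011010
--------------
  110111011011

Answer: 110111011011 (3547)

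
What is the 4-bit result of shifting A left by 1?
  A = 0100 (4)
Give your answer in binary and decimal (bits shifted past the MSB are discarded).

Shift left by 1: drop the top 1 bit(s), append 1 zero(s) on the right.
  0100  ->  discard [0], keep [100], append 0
= 1000

Answer: 1000 (8)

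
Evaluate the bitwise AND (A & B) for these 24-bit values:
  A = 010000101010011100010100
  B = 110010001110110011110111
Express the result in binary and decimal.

Apply & to each column (1 only where both bits are 1):
  010000101010011100010100
& 110010001110110011110111
--------------------------
  010000001010010000010100

Answer: 010000001010010000010100 (4236308)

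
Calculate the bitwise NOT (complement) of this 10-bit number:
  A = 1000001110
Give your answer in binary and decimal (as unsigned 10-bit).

Flip each bit (0->1, 1->0):
  1000001110
  0111110001

Answer: 0111110001 (497)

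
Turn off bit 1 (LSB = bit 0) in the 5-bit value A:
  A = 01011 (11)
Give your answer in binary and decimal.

Mask = ~(1 << 1) = 11101
Bit 1 of A is 1, so AND-ing with the mask clears it to 0.
  01011
& 11101
-------
  01001

Answer: 01001 (9)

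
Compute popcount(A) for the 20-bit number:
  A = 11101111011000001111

11101111011000001111
1-bits at positions (from bit 0 = LSB): 0, 1, 2, 3, 9, 10, 12, 13, 14, 15, 17, 18, 19
Count = 13

Answer: 13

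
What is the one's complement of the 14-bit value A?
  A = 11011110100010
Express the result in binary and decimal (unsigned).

Flip each bit (0->1, 1->0):
  11011110100010
  00100001011101

Answer: 00100001011101 (2141)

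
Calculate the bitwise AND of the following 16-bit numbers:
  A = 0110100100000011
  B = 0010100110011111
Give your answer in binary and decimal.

Apply & to each column (1 only where both bits are 1):
  0110100100000011
& 0010100110011111
------------------
  0010100100000011

Answer: 0010100100000011 (10499)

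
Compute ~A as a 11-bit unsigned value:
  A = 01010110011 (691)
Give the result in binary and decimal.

Flip each bit (0->1, 1->0):
  01010110011
  10101001100

Answer: 10101001100 (1356)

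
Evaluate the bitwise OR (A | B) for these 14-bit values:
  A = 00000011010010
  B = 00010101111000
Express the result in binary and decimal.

Apply | to each column (1 where either bit is 1):
  00000011010010
| 00010101111000
----------------
  00010111111010

Answer: 00010111111010 (1530)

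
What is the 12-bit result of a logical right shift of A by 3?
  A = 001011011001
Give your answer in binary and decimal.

Logical shift right by 3: drop the bottom 3 bit(s), prepend 3 zero(s) on the left.
  001011011001  ->  keep [001011011], discard [001], prepend 000
= 000001011011

Answer: 000001011011 (91)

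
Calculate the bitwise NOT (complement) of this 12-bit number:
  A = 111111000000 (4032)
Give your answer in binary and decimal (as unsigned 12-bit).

Flip each bit (0->1, 1->0):
  111111000000
  000000111111

Answer: 000000111111 (63)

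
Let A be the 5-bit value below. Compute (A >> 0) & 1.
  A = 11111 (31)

Bit 0 is the 1st from the right.
  11111
      ^
That bit is 1.

Answer: 1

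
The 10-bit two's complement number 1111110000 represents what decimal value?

MSB is 1, so the value is negative. Find the magnitude:
1. Invert bits:  0000001111
2. Add 1:        0000010000  = 16
3. Apply sign:   -16

Answer: -16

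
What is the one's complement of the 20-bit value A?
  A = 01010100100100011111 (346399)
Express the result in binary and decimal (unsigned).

Flip each bit (0->1, 1->0):
  01010100100100011111
  10101011011011100000

Answer: 10101011011011100000 (702176)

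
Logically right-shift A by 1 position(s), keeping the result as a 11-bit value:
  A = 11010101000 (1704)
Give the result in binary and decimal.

Logical shift right by 1: drop the bottom 1 bit(s), prepend 1 zero(s) on the left.
  11010101000  ->  keep [1101010100], discard [0], prepend 0
= 01101010100

Answer: 01101010100 (852)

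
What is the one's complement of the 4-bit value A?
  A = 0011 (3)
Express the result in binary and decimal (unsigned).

Flip each bit (0->1, 1->0):
  0011
  1100

Answer: 1100 (12)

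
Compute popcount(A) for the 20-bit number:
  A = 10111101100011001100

10111101100011001100
1-bits at positions (from bit 0 = LSB): 2, 3, 6, 7, 11, 12, 14, 15, 16, 17, 19
Count = 11

Answer: 11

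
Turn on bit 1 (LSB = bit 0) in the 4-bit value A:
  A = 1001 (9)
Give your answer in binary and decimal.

Mask = 1 << 1 = 0010
Bit 1 of A is 0, so OR-ing with the mask flips it to 1.
  1001
| 0010
------
  1011

Answer: 1011 (11)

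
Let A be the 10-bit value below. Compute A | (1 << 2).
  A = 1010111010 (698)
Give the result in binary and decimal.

Mask = 1 << 2 = 0000000100
Bit 2 of A is 0, so OR-ing with the mask flips it to 1.
  1010111010
| 0000000100
------------
  1010111110

Answer: 1010111110 (702)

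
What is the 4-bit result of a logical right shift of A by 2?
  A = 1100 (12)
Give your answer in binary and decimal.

Logical shift right by 2: drop the bottom 2 bit(s), prepend 2 zero(s) on the left.
  1100  ->  keep [11], discard [00], prepend 00
= 0011

Answer: 0011 (3)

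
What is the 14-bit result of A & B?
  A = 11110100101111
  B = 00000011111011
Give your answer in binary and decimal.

Apply & to each column (1 only where both bits are 1):
  11110100101111
& 00000011111011
----------------
  00000000101011

Answer: 00000000101011 (43)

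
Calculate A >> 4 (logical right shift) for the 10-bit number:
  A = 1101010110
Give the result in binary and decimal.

Logical shift right by 4: drop the bottom 4 bit(s), prepend 4 zero(s) on the left.
  1101010110  ->  keep [110101], discard [0110], prepend 0000
= 0000110101

Answer: 0000110101 (53)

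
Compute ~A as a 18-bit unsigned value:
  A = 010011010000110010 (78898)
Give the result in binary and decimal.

Flip each bit (0->1, 1->0):
  010011010000110010
  101100101111001101

Answer: 101100101111001101 (183245)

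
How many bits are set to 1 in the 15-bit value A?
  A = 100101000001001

100101000001001
1-bits at positions (from bit 0 = LSB): 0, 3, 9, 11, 14
Count = 5

Answer: 5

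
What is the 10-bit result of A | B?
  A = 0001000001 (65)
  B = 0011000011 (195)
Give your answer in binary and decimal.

Apply | to each column (1 where either bit is 1):
  0001000001
| 0011000011
------------
  0011000011

Answer: 0011000011 (195)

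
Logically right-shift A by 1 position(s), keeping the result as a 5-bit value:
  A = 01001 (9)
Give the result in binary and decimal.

Logical shift right by 1: drop the bottom 1 bit(s), prepend 1 zero(s) on the left.
  01001  ->  keep [0100], discard [1], prepend 0
= 00100

Answer: 00100 (4)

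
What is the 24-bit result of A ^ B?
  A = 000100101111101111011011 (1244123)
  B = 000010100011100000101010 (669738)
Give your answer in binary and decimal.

Apply ^ to each column (1 where bits differ):
  000100101111101111011011
^ 000010100011100000101010
--------------------------
  000110001100001111110001

Answer: 000110001100001111110001 (1623025)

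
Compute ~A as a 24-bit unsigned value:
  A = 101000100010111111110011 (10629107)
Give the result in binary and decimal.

Flip each bit (0->1, 1->0):
  101000100010111111110011
  010111011101000000001100

Answer: 010111011101000000001100 (6148108)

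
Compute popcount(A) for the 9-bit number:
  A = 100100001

100100001
1-bits at positions (from bit 0 = LSB): 0, 5, 8
Count = 3

Answer: 3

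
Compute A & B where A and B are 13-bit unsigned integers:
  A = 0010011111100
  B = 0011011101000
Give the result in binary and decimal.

Apply & to each column (1 only where both bits are 1):
  0010011111100
& 0011011101000
---------------
  0010011101000

Answer: 0010011101000 (1256)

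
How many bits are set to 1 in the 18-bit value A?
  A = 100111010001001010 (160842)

100111010001001010
1-bits at positions (from bit 0 = LSB): 1, 3, 6, 10, 12, 13, 14, 17
Count = 8

Answer: 8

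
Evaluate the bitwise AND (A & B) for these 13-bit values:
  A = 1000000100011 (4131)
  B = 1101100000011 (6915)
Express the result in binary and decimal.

Apply & to each column (1 only where both bits are 1):
  1000000100011
& 1101100000011
---------------
  1000000000011

Answer: 1000000000011 (4099)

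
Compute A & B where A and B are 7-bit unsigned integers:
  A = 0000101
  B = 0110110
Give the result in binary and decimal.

Apply & to each column (1 only where both bits are 1):
  0000101
& 0110110
---------
  0000100

Answer: 0000100 (4)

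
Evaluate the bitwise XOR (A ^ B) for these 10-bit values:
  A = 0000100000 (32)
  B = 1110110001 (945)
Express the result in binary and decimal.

Apply ^ to each column (1 where bits differ):
  0000100000
^ 1110110001
------------
  1110010001

Answer: 1110010001 (913)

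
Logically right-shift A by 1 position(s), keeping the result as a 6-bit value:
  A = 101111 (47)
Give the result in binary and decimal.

Logical shift right by 1: drop the bottom 1 bit(s), prepend 1 zero(s) on the left.
  101111  ->  keep [10111], discard [1], prepend 0
= 010111

Answer: 010111 (23)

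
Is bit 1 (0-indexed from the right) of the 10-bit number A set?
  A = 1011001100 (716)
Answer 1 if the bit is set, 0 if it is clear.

Bit 1 is the 2nd from the right.
  1011001100
          ^
That bit is 0.

Answer: 0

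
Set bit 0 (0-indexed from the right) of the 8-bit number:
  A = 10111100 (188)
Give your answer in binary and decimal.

Mask = 1 << 0 = 00000001
Bit 0 of A is 0, so OR-ing with the mask flips it to 1.
  10111100
| 00000001
----------
  10111101

Answer: 10111101 (189)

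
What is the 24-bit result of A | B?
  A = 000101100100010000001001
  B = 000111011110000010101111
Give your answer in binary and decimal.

Apply | to each column (1 where either bit is 1):
  000101100100010000001001
| 000111011110000010101111
--------------------------
  000111111110010010101111

Answer: 000111111110010010101111 (2090159)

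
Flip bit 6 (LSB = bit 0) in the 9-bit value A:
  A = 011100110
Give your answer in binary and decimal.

Mask = 1 << 6 = 001000000
Bit 6 of A is 1; XOR with the mask flips it to 0.
  011100110
^ 001000000
-----------
  010100110

Answer: 010100110 (166)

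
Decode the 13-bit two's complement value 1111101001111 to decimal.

MSB is 1, so the value is negative. Find the magnitude:
1. Invert bits:  0000010110000
2. Add 1:        0000010110001  = 177
3. Apply sign:   -177

Answer: -177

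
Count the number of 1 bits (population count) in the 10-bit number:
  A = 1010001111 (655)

1010001111
1-bits at positions (from bit 0 = LSB): 0, 1, 2, 3, 7, 9
Count = 6

Answer: 6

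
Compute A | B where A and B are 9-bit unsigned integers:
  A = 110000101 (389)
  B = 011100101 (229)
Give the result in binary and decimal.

Apply | to each column (1 where either bit is 1):
  110000101
| 011100101
-----------
  111100101

Answer: 111100101 (485)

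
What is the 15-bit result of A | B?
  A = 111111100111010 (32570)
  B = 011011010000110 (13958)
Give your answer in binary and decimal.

Apply | to each column (1 where either bit is 1):
  111111100111010
| 011011010000110
-----------------
  111111110111110

Answer: 111111110111110 (32702)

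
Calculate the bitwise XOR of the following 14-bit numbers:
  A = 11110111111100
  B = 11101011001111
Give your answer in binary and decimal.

Apply ^ to each column (1 where bits differ):
  11110111111100
^ 11101011001111
----------------
  00011100110011

Answer: 00011100110011 (1843)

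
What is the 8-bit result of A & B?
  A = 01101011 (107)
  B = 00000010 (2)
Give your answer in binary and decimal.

Apply & to each column (1 only where both bits are 1):
  01101011
& 00000010
----------
  00000010

Answer: 00000010 (2)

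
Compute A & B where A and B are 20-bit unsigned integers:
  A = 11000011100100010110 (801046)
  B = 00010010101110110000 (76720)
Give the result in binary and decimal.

Apply & to each column (1 only where both bits are 1):
  11000011100100010110
& 00010010101110110000
----------------------
  00000010100100010000

Answer: 00000010100100010000 (10512)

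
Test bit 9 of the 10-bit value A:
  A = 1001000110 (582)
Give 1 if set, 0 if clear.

Bit 9 is the 10th from the right.
  1001000110
  ^
That bit is 1.

Answer: 1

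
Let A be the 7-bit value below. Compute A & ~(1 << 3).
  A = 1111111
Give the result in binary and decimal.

Mask = ~(1 << 3) = 1110111
Bit 3 of A is 1, so AND-ing with the mask clears it to 0.
  1111111
& 1110111
---------
  1110111

Answer: 1110111 (119)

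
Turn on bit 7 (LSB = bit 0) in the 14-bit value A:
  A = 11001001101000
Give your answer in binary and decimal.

Mask = 1 << 7 = 00000010000000
Bit 7 of A is 0, so OR-ing with the mask flips it to 1.
  11001001101000
| 00000010000000
----------------
  11001011101000

Answer: 11001011101000 (13032)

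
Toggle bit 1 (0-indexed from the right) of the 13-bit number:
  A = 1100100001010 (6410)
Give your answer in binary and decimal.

Mask = 1 << 1 = 0000000000010
Bit 1 of A is 1; XOR with the mask flips it to 0.
  1100100001010
^ 0000000000010
---------------
  1100100001000

Answer: 1100100001000 (6408)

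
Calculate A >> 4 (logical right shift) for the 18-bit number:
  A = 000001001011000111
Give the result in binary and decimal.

Logical shift right by 4: drop the bottom 4 bit(s), prepend 4 zero(s) on the left.
  000001001011000111  ->  keep [00000100101100], discard [0111], prepend 0000
= 000000000100101100

Answer: 000000000100101100 (300)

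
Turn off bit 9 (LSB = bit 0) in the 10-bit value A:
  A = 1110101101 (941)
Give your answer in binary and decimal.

Mask = ~(1 << 9) = 0111111111
Bit 9 of A is 1, so AND-ing with the mask clears it to 0.
  1110101101
& 0111111111
------------
  0110101101

Answer: 0110101101 (429)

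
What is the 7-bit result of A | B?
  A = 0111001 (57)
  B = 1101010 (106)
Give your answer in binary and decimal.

Apply | to each column (1 where either bit is 1):
  0111001
| 1101010
---------
  1111011

Answer: 1111011 (123)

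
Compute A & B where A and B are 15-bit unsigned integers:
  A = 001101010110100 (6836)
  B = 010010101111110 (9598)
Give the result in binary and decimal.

Apply & to each column (1 only where both bits are 1):
  001101010110100
& 010010101111110
-----------------
  000000000110100

Answer: 000000000110100 (52)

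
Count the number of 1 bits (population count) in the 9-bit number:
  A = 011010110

011010110
1-bits at positions (from bit 0 = LSB): 1, 2, 4, 6, 7
Count = 5

Answer: 5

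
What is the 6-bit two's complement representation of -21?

1. Binary of +21:  010101
2. Invert bits:     101010
3. Add 1:           101011

Answer: 101011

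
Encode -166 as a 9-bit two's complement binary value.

1. Binary of +166:  010100110
2. Invert bits:     101011001
3. Add 1:           101011010

Answer: 101011010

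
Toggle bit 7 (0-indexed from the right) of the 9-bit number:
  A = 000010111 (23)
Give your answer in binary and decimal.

Mask = 1 << 7 = 010000000
Bit 7 of A is 0; XOR with the mask flips it to 1.
  000010111
^ 010000000
-----------
  010010111

Answer: 010010111 (151)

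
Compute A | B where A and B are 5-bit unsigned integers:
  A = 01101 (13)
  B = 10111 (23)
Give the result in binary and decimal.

Apply | to each column (1 where either bit is 1):
  01101
| 10111
-------
  11111

Answer: 11111 (31)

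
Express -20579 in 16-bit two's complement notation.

1. Binary of +20579:  0101000001100011
2. Invert bits:     1010111110011100
3. Add 1:           1010111110011101

Answer: 1010111110011101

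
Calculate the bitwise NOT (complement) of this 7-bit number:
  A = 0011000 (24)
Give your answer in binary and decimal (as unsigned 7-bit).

Flip each bit (0->1, 1->0):
  0011000
  1100111

Answer: 1100111 (103)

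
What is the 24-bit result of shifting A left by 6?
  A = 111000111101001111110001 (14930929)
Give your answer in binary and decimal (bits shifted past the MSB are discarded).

Shift left by 6: drop the top 6 bit(s), append 6 zero(s) on the right.
  111000111101001111110001  ->  discard [111000], keep [111101001111110001], append 000000
= 111101001111110001000000

Answer: 111101001111110001000000 (16055360)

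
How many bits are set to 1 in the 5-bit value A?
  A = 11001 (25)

11001
1-bits at positions (from bit 0 = LSB): 0, 3, 4
Count = 3

Answer: 3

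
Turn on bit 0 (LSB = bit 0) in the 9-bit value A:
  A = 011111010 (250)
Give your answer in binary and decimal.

Mask = 1 << 0 = 000000001
Bit 0 of A is 0, so OR-ing with the mask flips it to 1.
  011111010
| 000000001
-----------
  011111011

Answer: 011111011 (251)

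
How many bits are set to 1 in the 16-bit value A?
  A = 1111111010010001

1111111010010001
1-bits at positions (from bit 0 = LSB): 0, 4, 7, 9, 10, 11, 12, 13, 14, 15
Count = 10

Answer: 10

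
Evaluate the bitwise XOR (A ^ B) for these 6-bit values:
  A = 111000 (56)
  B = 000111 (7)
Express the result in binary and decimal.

Apply ^ to each column (1 where bits differ):
  111000
^ 000111
--------
  111111

Answer: 111111 (63)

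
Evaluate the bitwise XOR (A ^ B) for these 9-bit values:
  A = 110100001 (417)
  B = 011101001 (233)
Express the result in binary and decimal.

Apply ^ to each column (1 where bits differ):
  110100001
^ 011101001
-----------
  101001000

Answer: 101001000 (328)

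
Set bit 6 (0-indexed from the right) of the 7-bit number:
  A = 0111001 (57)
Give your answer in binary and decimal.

Mask = 1 << 6 = 1000000
Bit 6 of A is 0, so OR-ing with the mask flips it to 1.
  0111001
| 1000000
---------
  1111001

Answer: 1111001 (121)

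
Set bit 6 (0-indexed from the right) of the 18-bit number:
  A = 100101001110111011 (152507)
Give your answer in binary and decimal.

Mask = 1 << 6 = 000000000001000000
Bit 6 of A is 0, so OR-ing with the mask flips it to 1.
  100101001110111011
| 000000000001000000
--------------------
  100101001111111011

Answer: 100101001111111011 (152571)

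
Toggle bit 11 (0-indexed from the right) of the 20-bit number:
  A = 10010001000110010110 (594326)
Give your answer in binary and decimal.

Mask = 1 << 11 = 00000000100000000000
Bit 11 of A is 0; XOR with the mask flips it to 1.
  10010001000110010110
^ 00000000100000000000
----------------------
  10010001100110010110

Answer: 10010001100110010110 (596374)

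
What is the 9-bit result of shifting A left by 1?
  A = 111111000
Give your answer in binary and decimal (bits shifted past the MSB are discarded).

Shift left by 1: drop the top 1 bit(s), append 1 zero(s) on the right.
  111111000  ->  discard [1], keep [11111000], append 0
= 111110000

Answer: 111110000 (496)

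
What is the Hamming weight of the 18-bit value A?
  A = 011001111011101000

011001111011101000
1-bits at positions (from bit 0 = LSB): 3, 5, 6, 7, 9, 10, 11, 12, 15, 16
Count = 10

Answer: 10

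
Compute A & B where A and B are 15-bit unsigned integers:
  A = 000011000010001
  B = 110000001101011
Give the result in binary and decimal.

Apply & to each column (1 only where both bits are 1):
  000011000010001
& 110000001101011
-----------------
  000000000000001

Answer: 000000000000001 (1)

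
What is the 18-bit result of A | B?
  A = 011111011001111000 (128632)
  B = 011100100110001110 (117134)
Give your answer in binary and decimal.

Apply | to each column (1 where either bit is 1):
  011111011001111000
| 011100100110001110
--------------------
  011111111111111110

Answer: 011111111111111110 (131070)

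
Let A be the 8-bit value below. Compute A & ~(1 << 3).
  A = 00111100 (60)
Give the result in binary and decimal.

Mask = ~(1 << 3) = 11110111
Bit 3 of A is 1, so AND-ing with the mask clears it to 0.
  00111100
& 11110111
----------
  00110100

Answer: 00110100 (52)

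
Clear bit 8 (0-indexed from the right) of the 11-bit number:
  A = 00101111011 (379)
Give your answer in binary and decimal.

Mask = ~(1 << 8) = 11011111111
Bit 8 of A is 1, so AND-ing with the mask clears it to 0.
  00101111011
& 11011111111
-------------
  00001111011

Answer: 00001111011 (123)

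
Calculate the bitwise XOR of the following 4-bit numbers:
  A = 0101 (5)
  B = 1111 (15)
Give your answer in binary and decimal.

Apply ^ to each column (1 where bits differ):
  0101
^ 1111
------
  1010

Answer: 1010 (10)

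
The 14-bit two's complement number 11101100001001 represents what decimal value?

MSB is 1, so the value is negative. Find the magnitude:
1. Invert bits:  00010011110110
2. Add 1:        00010011110111  = 1271
3. Apply sign:   -1271

Answer: -1271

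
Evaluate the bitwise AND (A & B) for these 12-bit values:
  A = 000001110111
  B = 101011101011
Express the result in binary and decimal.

Apply & to each column (1 only where both bits are 1):
  000001110111
& 101011101011
--------------
  000001100011

Answer: 000001100011 (99)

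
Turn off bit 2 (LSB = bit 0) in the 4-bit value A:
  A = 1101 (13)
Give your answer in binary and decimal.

Mask = ~(1 << 2) = 1011
Bit 2 of A is 1, so AND-ing with the mask clears it to 0.
  1101
& 1011
------
  1001

Answer: 1001 (9)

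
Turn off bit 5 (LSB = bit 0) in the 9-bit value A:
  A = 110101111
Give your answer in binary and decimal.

Mask = ~(1 << 5) = 111011111
Bit 5 of A is 1, so AND-ing with the mask clears it to 0.
  110101111
& 111011111
-----------
  110001111

Answer: 110001111 (399)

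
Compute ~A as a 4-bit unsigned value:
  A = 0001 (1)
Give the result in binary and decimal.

Flip each bit (0->1, 1->0):
  0001
  1110

Answer: 1110 (14)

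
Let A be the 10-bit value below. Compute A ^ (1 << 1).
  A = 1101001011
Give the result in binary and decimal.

Mask = 1 << 1 = 0000000010
Bit 1 of A is 1; XOR with the mask flips it to 0.
  1101001011
^ 0000000010
------------
  1101001001

Answer: 1101001001 (841)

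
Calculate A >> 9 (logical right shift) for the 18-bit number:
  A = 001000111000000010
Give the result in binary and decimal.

Logical shift right by 9: drop the bottom 9 bit(s), prepend 9 zero(s) on the left.
  001000111000000010  ->  keep [001000111], discard [000000010], prepend 000000000
= 000000000001000111

Answer: 000000000001000111 (71)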